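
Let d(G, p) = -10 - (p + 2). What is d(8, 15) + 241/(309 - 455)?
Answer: -4183/146 ≈ -28.651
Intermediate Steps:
d(G, p) = -12 - p (d(G, p) = -10 - (2 + p) = -10 + (-2 - p) = -12 - p)
d(8, 15) + 241/(309 - 455) = (-12 - 1*15) + 241/(309 - 455) = (-12 - 15) + 241/(-146) = -27 + 241*(-1/146) = -27 - 241/146 = -4183/146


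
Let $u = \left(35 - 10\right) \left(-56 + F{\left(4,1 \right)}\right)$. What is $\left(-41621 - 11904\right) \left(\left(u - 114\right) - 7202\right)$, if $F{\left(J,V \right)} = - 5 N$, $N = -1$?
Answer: $459833275$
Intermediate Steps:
$F{\left(J,V \right)} = 5$ ($F{\left(J,V \right)} = \left(-5\right) \left(-1\right) = 5$)
$u = -1275$ ($u = \left(35 - 10\right) \left(-56 + 5\right) = 25 \left(-51\right) = -1275$)
$\left(-41621 - 11904\right) \left(\left(u - 114\right) - 7202\right) = \left(-41621 - 11904\right) \left(\left(-1275 - 114\right) - 7202\right) = - 53525 \left(\left(-1275 - 114\right) - 7202\right) = - 53525 \left(-1389 - 7202\right) = \left(-53525\right) \left(-8591\right) = 459833275$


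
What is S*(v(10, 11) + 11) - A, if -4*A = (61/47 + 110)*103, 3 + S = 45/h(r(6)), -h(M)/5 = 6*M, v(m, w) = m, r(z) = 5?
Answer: 2628823/940 ≈ 2796.6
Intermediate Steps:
h(M) = -30*M
S = -33/10 (S = -3 + 45/((-30*5)) = -3 + 45/(-150) = -3 + 45*(-1/150) = -3 - 3/10 = -33/10 ≈ -3.3000)
A = -538793/188 (A = -(61/47 + 110)*103/4 = -5231*103/188 = -¼*538793/47 = -538793/188 ≈ -2865.9)
S*(v(10, 11) + 11) - A = -33*(10 + 11)/10 - 1*(-538793/188) = -33/10*21 + 538793/188 = -693/10 + 538793/188 = 2628823/940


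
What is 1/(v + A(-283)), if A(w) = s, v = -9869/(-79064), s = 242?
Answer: 79064/19143357 ≈ 0.0041301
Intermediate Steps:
v = 9869/79064 (v = -9869*(-1/79064) = 9869/79064 ≈ 0.12482)
A(w) = 242
1/(v + A(-283)) = 1/(9869/79064 + 242) = 1/(19143357/79064) = 79064/19143357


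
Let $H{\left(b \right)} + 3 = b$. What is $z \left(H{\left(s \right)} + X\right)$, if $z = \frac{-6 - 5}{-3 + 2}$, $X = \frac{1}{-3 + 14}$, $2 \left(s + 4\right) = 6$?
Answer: $-43$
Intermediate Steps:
$s = -1$ ($s = -4 + \frac{1}{2} \cdot 6 = -4 + 3 = -1$)
$H{\left(b \right)} = -3 + b$
$X = \frac{1}{11} \approx 0.090909$
$z = 11$ ($z = - \frac{11}{-1} = \left(-11\right) \left(-1\right) = 11$)
$z \left(H{\left(s \right)} + X\right) = 11 \left(\left(-3 - 1\right) + \frac{1}{11}\right) = 11 \left(-4 + \frac{1}{11}\right) = 11 \left(- \frac{43}{11}\right) = -43$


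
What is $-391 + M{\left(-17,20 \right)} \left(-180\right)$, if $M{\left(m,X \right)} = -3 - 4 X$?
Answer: $14549$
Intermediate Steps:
$-391 + M{\left(-17,20 \right)} \left(-180\right) = -391 + \left(-3 - 80\right) \left(-180\right) = -391 - -14940 = -391 + 14940 = 14549$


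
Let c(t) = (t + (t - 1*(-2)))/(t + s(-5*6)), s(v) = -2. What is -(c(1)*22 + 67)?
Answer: 21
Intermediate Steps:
c(t) = (2 + 2*t)/(-2 + t) (c(t) = (t + (t - 1*(-2)))/(t - 2) = (t + (t + 2))/(-2 + t) = (t + (2 + t))/(-2 + t) = (2 + 2*t)/(-2 + t))
-(c(1)*22 + 67) = -((2*(1 + 1)/(-2 + 1))*22 + 67) = -((2*2/(-1))*22 + 67) = -((2*(-1)*2)*22 + 67) = -(-4*22 + 67) = -(-88 + 67) = -1*(-21) = 21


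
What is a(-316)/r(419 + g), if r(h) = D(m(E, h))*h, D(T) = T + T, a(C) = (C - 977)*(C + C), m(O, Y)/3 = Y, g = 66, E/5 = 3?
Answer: 136196/235225 ≈ 0.57900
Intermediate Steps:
E = 15 (E = 5*3 = 15)
m(O, Y) = 3*Y
a(C) = 2*C*(-977 + C) (a(C) = (-977 + C)*(2*C) = 2*C*(-977 + C))
D(T) = 2*T
r(h) = 6*h² (r(h) = (2*(3*h))*h = (6*h)*h = 6*h²)
a(-316)/r(419 + g) = (2*(-316)*(-977 - 316))/((6*(419 + 66)²)) = (2*(-316)*(-1293))/((6*485²)) = 817176/((6*235225)) = 817176/1411350 = 817176*(1/1411350) = 136196/235225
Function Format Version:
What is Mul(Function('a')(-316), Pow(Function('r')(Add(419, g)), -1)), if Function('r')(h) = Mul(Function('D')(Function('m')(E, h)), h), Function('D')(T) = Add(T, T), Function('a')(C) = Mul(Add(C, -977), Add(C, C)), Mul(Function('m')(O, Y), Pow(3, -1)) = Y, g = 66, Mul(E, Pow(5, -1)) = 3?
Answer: Rational(136196, 235225) ≈ 0.57900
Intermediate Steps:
E = 15 (E = Mul(5, 3) = 15)
Function('m')(O, Y) = Mul(3, Y)
Function('a')(C) = Mul(2, C, Add(-977, C)) (Function('a')(C) = Mul(Add(-977, C), Mul(2, C)) = Mul(2, C, Add(-977, C)))
Function('D')(T) = Mul(2, T)
Function('r')(h) = Mul(6, Pow(h, 2)) (Function('r')(h) = Mul(Mul(2, Mul(3, h)), h) = Mul(Mul(6, h), h) = Mul(6, Pow(h, 2)))
Mul(Function('a')(-316), Pow(Function('r')(Add(419, g)), -1)) = Mul(Mul(2, -316, Add(-977, -316)), Pow(Mul(6, Pow(Add(419, 66), 2)), -1)) = Mul(Mul(2, -316, -1293), Pow(Mul(6, Pow(485, 2)), -1)) = Mul(817176, Pow(Mul(6, 235225), -1)) = Mul(817176, Pow(1411350, -1)) = Mul(817176, Rational(1, 1411350)) = Rational(136196, 235225)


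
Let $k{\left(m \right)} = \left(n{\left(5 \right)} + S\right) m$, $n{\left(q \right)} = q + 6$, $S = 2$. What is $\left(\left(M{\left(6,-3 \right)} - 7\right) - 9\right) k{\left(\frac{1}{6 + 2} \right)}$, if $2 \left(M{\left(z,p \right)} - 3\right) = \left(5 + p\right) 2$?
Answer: $- \frac{143}{8} \approx -17.875$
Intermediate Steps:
$n{\left(q \right)} = 6 + q$
$M{\left(z,p \right)} = 8 + p$ ($M{\left(z,p \right)} = 3 + \frac{\left(5 + p\right) 2}{2} = 3 + \frac{10 + 2 p}{2} = 3 + \left(5 + p\right) = 8 + p$)
$k{\left(m \right)} = 13 m$ ($k{\left(m \right)} = \left(\left(6 + 5\right) + 2\right) m = \left(11 + 2\right) m = 13 m$)
$\left(\left(M{\left(6,-3 \right)} - 7\right) - 9\right) k{\left(\frac{1}{6 + 2} \right)} = \left(\left(\left(8 - 3\right) - 7\right) - 9\right) \frac{13}{6 + 2} = \left(\left(5 - 7\right) - 9\right) \frac{13}{8} = \left(-2 - 9\right) 13 \cdot \frac{1}{8} = \left(-11\right) \frac{13}{8} = - \frac{143}{8}$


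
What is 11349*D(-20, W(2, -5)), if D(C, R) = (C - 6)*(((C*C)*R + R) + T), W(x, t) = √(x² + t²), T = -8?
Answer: 2360592 - 118324674*√29 ≈ -6.3484e+8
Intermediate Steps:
W(x, t) = √(t² + x²)
D(C, R) = (-6 + C)*(-8 + R + R*C²) (D(C, R) = (C - 6)*(((C*C)*R + R) - 8) = (-6 + C)*((C²*R + R) - 8) = (-6 + C)*((R*C² + R) - 8) = (-6 + C)*((R + R*C²) - 8) = (-6 + C)*(-8 + R + R*C²))
11349*D(-20, W(2, -5)) = 11349*(48 - 8*(-20) - 6*√((-5)² + 2²) - 20*√((-5)² + 2²) + √((-5)² + 2²)*(-20)³ - 6*√((-5)² + 2²)*(-20)²) = 11349*(48 + 160 - 6*√(25 + 4) - 20*√(25 + 4) + √(25 + 4)*(-8000) - 6*√(25 + 4)*400) = 11349*(48 + 160 - 6*√29 - 20*√29 + √29*(-8000) - 6*√29*400) = 11349*(48 + 160 - 6*√29 - 20*√29 - 8000*√29 - 2400*√29) = 11349*(208 - 10426*√29) = 2360592 - 118324674*√29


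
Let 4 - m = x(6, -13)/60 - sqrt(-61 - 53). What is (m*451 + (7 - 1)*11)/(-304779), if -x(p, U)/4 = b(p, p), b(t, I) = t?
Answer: -10252/1523895 - 451*I*sqrt(114)/304779 ≈ -0.0067275 - 0.0158*I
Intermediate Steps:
x(p, U) = -4*p
m = 22/5 + I*sqrt(114) (m = 4 - (-4*6/60 - sqrt(-61 - 53)) = 4 - (-24*1/60 - sqrt(-114)) = 4 - (-2/5 - I*sqrt(114)) = 4 + (2/5 + I*sqrt(114)) = 22/5 + I*sqrt(114) ≈ 4.4 + 10.677*I)
(m*451 + (7 - 1)*11)/(-304779) = ((22/5 + I*sqrt(114))*451 + (7 - 1)*11)/(-304779) = ((9922/5 + 451*I*sqrt(114)) + 6*11)*(-1/304779) = ((9922/5 + 451*I*sqrt(114)) + 66)*(-1/304779) = (10252/5 + 451*I*sqrt(114))*(-1/304779) = -10252/1523895 - 451*I*sqrt(114)/304779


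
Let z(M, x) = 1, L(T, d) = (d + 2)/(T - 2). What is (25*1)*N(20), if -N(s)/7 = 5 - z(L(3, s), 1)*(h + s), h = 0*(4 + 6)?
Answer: 2625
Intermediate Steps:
L(T, d) = (2 + d)/(-2 + T)
h = 0 (h = 0*10 = 0)
N(s) = -35 + 7*s (N(s) = -7*(5 - (0 + s)) = -7*(5 - s) = -35 + 7*s)
(25*1)*N(20) = (25*1)*(-35 + 7*20) = 25*(-35 + 140) = 25*105 = 2625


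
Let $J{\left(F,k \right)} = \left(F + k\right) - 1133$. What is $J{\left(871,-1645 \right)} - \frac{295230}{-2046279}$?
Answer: $- \frac{1300652941}{682093} \approx -1906.9$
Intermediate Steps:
$J{\left(F,k \right)} = -1133 + F + k$
$J{\left(871,-1645 \right)} - \frac{295230}{-2046279} = \left(-1133 + 871 - 1645\right) - \frac{295230}{-2046279} = -1907 - - \frac{98410}{682093} = -1907 + \frac{98410}{682093} = - \frac{1300652941}{682093}$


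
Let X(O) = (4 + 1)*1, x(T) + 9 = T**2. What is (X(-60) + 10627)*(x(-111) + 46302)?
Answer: 623184048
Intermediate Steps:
x(T) = -9 + T**2
X(O) = 5 (X(O) = 5*1 = 5)
(X(-60) + 10627)*(x(-111) + 46302) = (5 + 10627)*((-9 + (-111)**2) + 46302) = 10632*((-9 + 12321) + 46302) = 10632*(12312 + 46302) = 10632*58614 = 623184048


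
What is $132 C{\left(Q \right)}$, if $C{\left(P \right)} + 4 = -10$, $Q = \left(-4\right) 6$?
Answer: $-1848$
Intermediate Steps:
$Q = -24$
$C{\left(P \right)} = -14$ ($C{\left(P \right)} = -4 - 10 = -14$)
$132 C{\left(Q \right)} = 132 \left(-14\right) = -1848$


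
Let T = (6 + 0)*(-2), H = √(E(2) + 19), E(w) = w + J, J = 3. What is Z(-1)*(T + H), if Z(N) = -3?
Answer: 36 - 6*√6 ≈ 21.303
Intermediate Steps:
E(w) = 3 + w (E(w) = w + 3 = 3 + w)
H = 2*√6 (H = √((3 + 2) + 19) = √(5 + 19) = √24 = 2*√6 ≈ 4.8990)
T = -12 (T = 6*(-2) = -12)
Z(-1)*(T + H) = -3*(-12 + 2*√6) = 36 - 6*√6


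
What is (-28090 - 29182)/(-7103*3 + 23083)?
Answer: -28636/887 ≈ -32.284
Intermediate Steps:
(-28090 - 29182)/(-7103*3 + 23083) = -57272/(-21309 + 23083) = -57272/1774 = -57272*1/1774 = -28636/887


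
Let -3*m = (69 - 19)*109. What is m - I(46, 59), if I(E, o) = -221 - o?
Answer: -4610/3 ≈ -1536.7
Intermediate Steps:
m = -5450/3 (m = -(69 - 19)*109/3 = -50*109/3 = -1/3*5450 = -5450/3 ≈ -1816.7)
m - I(46, 59) = -5450/3 - (-221 - 1*59) = -5450/3 - (-221 - 59) = -5450/3 - 1*(-280) = -5450/3 + 280 = -4610/3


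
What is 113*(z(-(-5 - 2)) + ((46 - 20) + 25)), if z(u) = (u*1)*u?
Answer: 11300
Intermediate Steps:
z(u) = u² (z(u) = u*u = u²)
113*(z(-(-5 - 2)) + ((46 - 20) + 25)) = 113*((-(-5 - 2))² + ((46 - 20) + 25)) = 113*((-1*(-7))² + (26 + 25)) = 113*(7² + 51) = 113*(49 + 51) = 113*100 = 11300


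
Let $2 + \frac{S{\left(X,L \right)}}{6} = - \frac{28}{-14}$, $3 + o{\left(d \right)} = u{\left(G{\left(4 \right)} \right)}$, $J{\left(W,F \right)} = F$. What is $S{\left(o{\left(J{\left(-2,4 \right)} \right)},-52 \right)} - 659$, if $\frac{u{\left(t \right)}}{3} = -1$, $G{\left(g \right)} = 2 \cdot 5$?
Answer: $-659$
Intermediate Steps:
$G{\left(g \right)} = 10$
$u{\left(t \right)} = -3$ ($u{\left(t \right)} = 3 \left(-1\right) = -3$)
$o{\left(d \right)} = -6$ ($o{\left(d \right)} = -3 - 3 = -6$)
$S{\left(X,L \right)} = 0$ ($S{\left(X,L \right)} = -12 + 6 \left(- \frac{28}{-14}\right) = -12 + 6 \left(\left(-28\right) \left(- \frac{1}{14}\right)\right) = -12 + 6 \cdot 2 = -12 + 12 = 0$)
$S{\left(o{\left(J{\left(-2,4 \right)} \right)},-52 \right)} - 659 = 0 - 659 = -659$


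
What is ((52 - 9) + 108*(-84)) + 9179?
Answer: 150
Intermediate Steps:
((52 - 9) + 108*(-84)) + 9179 = (43 - 9072) + 9179 = -9029 + 9179 = 150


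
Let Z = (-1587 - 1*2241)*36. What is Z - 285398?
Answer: -423206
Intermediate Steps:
Z = -137808 (Z = (-1587 - 2241)*36 = -3828*36 = -137808)
Z - 285398 = -137808 - 285398 = -423206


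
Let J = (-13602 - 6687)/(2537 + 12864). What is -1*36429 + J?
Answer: -561063318/15401 ≈ -36430.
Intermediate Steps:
J = -20289/15401 ≈ -1.3174
-1*36429 + J = -1*36429 - 20289/15401 = -36429 - 20289/15401 = -561063318/15401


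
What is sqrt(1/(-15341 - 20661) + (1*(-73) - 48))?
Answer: 3*I*sqrt(17425940054)/36002 ≈ 11.0*I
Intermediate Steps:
sqrt(1/(-15341 - 20661) + (1*(-73) - 48)) = sqrt(1/(-36002) + (-73 - 48)) = sqrt(-1/36002 - 121) = sqrt(-4356243/36002) = 3*I*sqrt(17425940054)/36002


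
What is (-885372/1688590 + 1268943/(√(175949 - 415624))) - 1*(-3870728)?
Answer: 3268035854074/844295 - 1268943*I*√9587/47935 ≈ 3.8707e+6 - 2592.0*I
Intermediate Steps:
(-885372/1688590 + 1268943/(√(175949 - 415624))) - 1*(-3870728) = (-885372*1/1688590 + 1268943/(√(-239675))) + 3870728 = (-442686/844295 + 1268943/((5*I*√9587))) + 3870728 = (-442686/844295 + 1268943*(-I*√9587/47935)) + 3870728 = (-442686/844295 - 1268943*I*√9587/47935) + 3870728 = 3268035854074/844295 - 1268943*I*√9587/47935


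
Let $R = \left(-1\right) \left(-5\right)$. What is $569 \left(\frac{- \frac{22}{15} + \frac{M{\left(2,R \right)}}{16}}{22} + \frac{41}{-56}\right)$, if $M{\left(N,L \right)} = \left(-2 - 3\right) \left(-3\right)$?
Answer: $- \frac{15902981}{36960} \approx -430.28$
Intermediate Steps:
$R = 5$
$M{\left(N,L \right)} = 15$ ($M{\left(N,L \right)} = \left(-5\right) \left(-3\right) = 15$)
$569 \left(\frac{- \frac{22}{15} + \frac{M{\left(2,R \right)}}{16}}{22} + \frac{41}{-56}\right) = 569 \left(\frac{- \frac{22}{15} + \frac{15}{16}}{22} + \frac{41}{-56}\right) = 569 \left(\left(\left(-22\right) \frac{1}{15} + 15 \cdot \frac{1}{16}\right) \frac{1}{22} + 41 \left(- \frac{1}{56}\right)\right) = 569 \left(\left(- \frac{22}{15} + \frac{15}{16}\right) \frac{1}{22} - \frac{41}{56}\right) = 569 \left(\left(- \frac{127}{240}\right) \frac{1}{22} - \frac{41}{56}\right) = 569 \left(- \frac{127}{5280} - \frac{41}{56}\right) = 569 \left(- \frac{27949}{36960}\right) = - \frac{15902981}{36960}$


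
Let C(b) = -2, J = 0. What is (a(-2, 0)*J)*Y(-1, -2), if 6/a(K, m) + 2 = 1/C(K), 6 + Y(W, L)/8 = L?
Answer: 0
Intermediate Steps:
Y(W, L) = -48 + 8*L
a(K, m) = -12/5 (a(K, m) = 6/(-2 + 1/(-2)) = 6/(-2 - 1/2) = 6/(-5/2) = 6*(-2/5) = -12/5)
(a(-2, 0)*J)*Y(-1, -2) = (-12/5*0)*(-48 + 8*(-2)) = 0*(-48 - 16) = 0*(-64) = 0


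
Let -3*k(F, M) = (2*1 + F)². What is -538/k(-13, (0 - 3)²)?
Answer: 1614/121 ≈ 13.339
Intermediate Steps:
k(F, M) = -(2 + F)²/3 (k(F, M) = -(2*1 + F)²/3 = -(2 + F)²/3)
-538/k(-13, (0 - 3)²) = -538*(-3/(2 - 13)²) = -538/((-⅓*(-11)²)) = -538/((-⅓*121)) = -538/(-121/3) = -538*(-3/121) = 1614/121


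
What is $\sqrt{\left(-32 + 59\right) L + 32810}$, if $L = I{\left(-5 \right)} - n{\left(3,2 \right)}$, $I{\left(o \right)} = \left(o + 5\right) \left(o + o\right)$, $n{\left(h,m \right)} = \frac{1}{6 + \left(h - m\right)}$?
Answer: $\frac{\sqrt{1607501}}{7} \approx 181.12$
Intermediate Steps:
$n{\left(h,m \right)} = \frac{1}{6 + h - m}$
$I{\left(o \right)} = 2 o \left(5 + o\right)$ ($I{\left(o \right)} = \left(5 + o\right) 2 o = 2 o \left(5 + o\right)$)
$L = - \frac{1}{7}$ ($L = 2 \left(-5\right) \left(5 - 5\right) - \frac{1}{6 + 3 - 2} = 2 \left(-5\right) 0 - \frac{1}{6 + 3 - 2} = 0 - \frac{1}{7} = - \frac{1}{7} \approx -0.14286$)
$\sqrt{\left(-32 + 59\right) L + 32810} = \sqrt{\left(-32 + 59\right) \left(- \frac{1}{7}\right) + 32810} = \sqrt{27 \left(- \frac{1}{7}\right) + 32810} = \sqrt{- \frac{27}{7} + 32810} = \sqrt{\frac{229643}{7}} = \frac{\sqrt{1607501}}{7}$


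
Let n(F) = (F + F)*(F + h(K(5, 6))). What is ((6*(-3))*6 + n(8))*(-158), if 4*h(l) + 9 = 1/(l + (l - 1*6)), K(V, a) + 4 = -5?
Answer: 7663/3 ≈ 2554.3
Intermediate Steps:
K(V, a) = -9 (K(V, a) = -4 - 5 = -9)
h(l) = -9/4 + 1/(4*(-6 + 2*l)) (h(l) = -9/4 + 1/(4*(l + (l - 1*6))) = -9/4 + 1/(4*(l + (l - 6))) = -9/4 + 1/(4*(l + (-6 + l))) = -9/4 + 1/(4*(-6 + 2*l)))
n(F) = 2*F*(-217/96 + F) (n(F) = (F + F)*(F + (55 - 18*(-9))/(8*(-3 - 9))) = (2*F)*(F + (⅛)*(55 + 162)/(-12)) = (2*F)*(F + (⅛)*(-1/12)*217) = (2*F)*(F - 217/96) = (2*F)*(-217/96 + F) = 2*F*(-217/96 + F))
((6*(-3))*6 + n(8))*(-158) = ((6*(-3))*6 + (1/48)*8*(-217 + 96*8))*(-158) = (-18*6 + (1/48)*8*(-217 + 768))*(-158) = (-108 + (1/48)*8*551)*(-158) = (-108 + 551/6)*(-158) = -97/6*(-158) = 7663/3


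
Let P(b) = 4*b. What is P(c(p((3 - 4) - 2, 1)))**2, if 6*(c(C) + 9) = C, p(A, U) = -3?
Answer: 1444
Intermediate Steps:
c(C) = -9 + C/6
P(c(p((3 - 4) - 2, 1)))**2 = (4*(-9 + (1/6)*(-3)))**2 = (4*(-9 - 1/2))**2 = (4*(-19/2))**2 = (-38)**2 = 1444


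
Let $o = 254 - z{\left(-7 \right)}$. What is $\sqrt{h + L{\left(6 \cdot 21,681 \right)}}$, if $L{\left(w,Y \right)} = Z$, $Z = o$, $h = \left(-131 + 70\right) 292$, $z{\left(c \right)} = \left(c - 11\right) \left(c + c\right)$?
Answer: $i \sqrt{17810} \approx 133.45 i$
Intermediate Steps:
$z{\left(c \right)} = 2 c \left(-11 + c\right)$ ($z{\left(c \right)} = \left(-11 + c\right) 2 c = 2 c \left(-11 + c\right)$)
$h = -17812$ ($h = \left(-61\right) 292 = -17812$)
$o = 2$ ($o = 254 - 2 \left(-7\right) \left(-11 - 7\right) = 254 - 2 \left(-7\right) \left(-18\right) = 254 - 252 = 2$)
$Z = 2$
$L{\left(w,Y \right)} = 2$
$\sqrt{h + L{\left(6 \cdot 21,681 \right)}} = \sqrt{-17812 + 2} = \sqrt{-17810} = i \sqrt{17810}$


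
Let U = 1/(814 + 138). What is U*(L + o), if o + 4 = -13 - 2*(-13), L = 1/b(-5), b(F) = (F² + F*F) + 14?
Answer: 577/60928 ≈ 0.0094702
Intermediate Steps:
b(F) = 14 + 2*F² (b(F) = (F² + F²) + 14 = 2*F² + 14 = 14 + 2*F²)
L = 1/64 (L = 1/(14 + 2*(-5)²) = 1/(14 + 2*25) = 1/(14 + 50) = 1/64 ≈ 0.015625)
o = 9 (o = -4 + (-13 - 2*(-13)) = -4 + (-13 + 26) = -4 + 13 = 9)
U = 1/952 ≈ 0.0010504
U*(L + o) = (1/64 + 9)/952 = (1/952)*(577/64) = 577/60928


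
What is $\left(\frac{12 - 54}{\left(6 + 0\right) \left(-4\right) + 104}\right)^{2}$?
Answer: $\frac{441}{1600} \approx 0.27563$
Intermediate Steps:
$\left(\frac{12 - 54}{\left(6 + 0\right) \left(-4\right) + 104}\right)^{2} = \left(- \frac{42}{6 \left(-4\right) + 104}\right)^{2} = \left(- \frac{42}{-24 + 104}\right)^{2} = \left(- \frac{42}{80}\right)^{2} = \left(\left(-42\right) \frac{1}{80}\right)^{2} = \left(- \frac{21}{40}\right)^{2} = \frac{441}{1600}$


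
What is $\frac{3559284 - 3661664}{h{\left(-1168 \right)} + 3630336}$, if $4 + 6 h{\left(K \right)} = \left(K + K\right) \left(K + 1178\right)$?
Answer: $- \frac{51190}{1813221} \approx -0.028232$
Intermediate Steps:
$h{\left(K \right)} = - \frac{2}{3} + \frac{K \left(1178 + K\right)}{3}$ ($h{\left(K \right)} = - \frac{2}{3} + \frac{\left(K + K\right) \left(K + 1178\right)}{6} = - \frac{2}{3} + \frac{2 K \left(1178 + K\right)}{6} = - \frac{2}{3} + \frac{K \left(1178 + K\right)}{3}$)
$\frac{3559284 - 3661664}{h{\left(-1168 \right)} + 3630336} = \frac{3559284 - 3661664}{\left(- \frac{2}{3} + \frac{\left(-1168\right)^{2}}{3} + \frac{1178}{3} \left(-1168\right)\right) + 3630336} = - \frac{102380}{\left(- \frac{2}{3} + \frac{1}{3} \cdot 1364224 - \frac{1375904}{3}\right) + 3630336} = - \frac{102380}{\left(- \frac{2}{3} + \frac{1364224}{3} - \frac{1375904}{3}\right) + 3630336} = - \frac{102380}{-3894 + 3630336} = - \frac{102380}{3626442} = \left(-102380\right) \frac{1}{3626442} = - \frac{51190}{1813221}$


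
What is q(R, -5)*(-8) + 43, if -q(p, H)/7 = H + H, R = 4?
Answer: -517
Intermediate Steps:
q(p, H) = -14*H (q(p, H) = -7*(H + H) = -14*H)
q(R, -5)*(-8) + 43 = -14*(-5)*(-8) + 43 = 70*(-8) + 43 = -560 + 43 = -517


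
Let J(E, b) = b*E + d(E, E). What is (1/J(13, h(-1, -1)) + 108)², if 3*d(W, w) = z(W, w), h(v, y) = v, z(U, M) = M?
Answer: 7868025/676 ≈ 11639.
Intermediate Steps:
d(W, w) = w/3
J(E, b) = E/3 + E*b (J(E, b) = b*E + E/3 = E*b + E/3 = E/3 + E*b)
(1/J(13, h(-1, -1)) + 108)² = (1/(13*(⅓ - 1)) + 108)² = (1/(13*(-⅔)) + 108)² = (1/(-26/3) + 108)² = (-3/26 + 108)² = (2805/26)² = 7868025/676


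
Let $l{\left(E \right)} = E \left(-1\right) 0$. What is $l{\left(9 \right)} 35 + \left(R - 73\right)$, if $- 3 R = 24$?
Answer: $-81$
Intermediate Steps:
$R = -8$ ($R = \left(- \frac{1}{3}\right) 24 = -8$)
$l{\left(E \right)} = 0$ ($l{\left(E \right)} = - E 0 = 0$)
$l{\left(9 \right)} 35 + \left(R - 73\right) = 0 \cdot 35 - 81 = 0 - 81 = -81$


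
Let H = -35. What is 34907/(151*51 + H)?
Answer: 34907/7666 ≈ 4.5535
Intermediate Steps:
34907/(151*51 + H) = 34907/(151*51 - 35) = 34907/(7701 - 35) = 34907/7666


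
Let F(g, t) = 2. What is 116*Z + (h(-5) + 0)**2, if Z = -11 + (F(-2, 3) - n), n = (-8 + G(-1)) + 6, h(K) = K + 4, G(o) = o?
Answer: -695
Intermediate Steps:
h(K) = 4 + K
n = -3 (n = (-8 - 1) + 6 = -9 + 6 = -3)
Z = -6 (Z = -11 + (2 - 1*(-3)) = -11 + (2 + 3) = -11 + 5 = -6)
116*Z + (h(-5) + 0)**2 = 116*(-6) + ((4 - 5) + 0)**2 = -696 + (-1 + 0)**2 = -696 + (-1)**2 = -696 + 1 = -695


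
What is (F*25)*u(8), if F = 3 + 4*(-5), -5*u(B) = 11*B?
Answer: 7480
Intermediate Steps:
u(B) = -11*B/5
F = -17 (F = 3 - 20 = -17)
(F*25)*u(8) = (-17*25)*(-11/5*8) = -425*(-88/5) = 7480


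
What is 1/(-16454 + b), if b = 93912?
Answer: 1/77458 ≈ 1.2910e-5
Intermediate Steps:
1/(-16454 + b) = 1/(-16454 + 93912) = 1/77458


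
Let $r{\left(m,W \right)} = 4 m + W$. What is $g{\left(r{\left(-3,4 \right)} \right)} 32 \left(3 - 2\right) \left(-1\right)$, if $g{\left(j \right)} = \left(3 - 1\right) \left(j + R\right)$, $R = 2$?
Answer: $384$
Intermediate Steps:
$r{\left(m,W \right)} = W + 4 m$
$g{\left(j \right)} = 4 + 2 j$ ($g{\left(j \right)} = \left(3 - 1\right) \left(j + 2\right) = 2 \left(2 + j\right) = 4 + 2 j$)
$g{\left(r{\left(-3,4 \right)} \right)} 32 \left(3 - 2\right) \left(-1\right) = \left(4 + 2 \left(4 + 4 \left(-3\right)\right)\right) 32 \left(3 - 2\right) \left(-1\right) = \left(4 + 2 \left(4 - 12\right)\right) 32 \cdot 1 \left(-1\right) = \left(4 + 2 \left(-8\right)\right) 32 \left(-1\right) = \left(4 - 16\right) 32 \left(-1\right) = \left(-12\right) 32 \left(-1\right) = \left(-384\right) \left(-1\right) = 384$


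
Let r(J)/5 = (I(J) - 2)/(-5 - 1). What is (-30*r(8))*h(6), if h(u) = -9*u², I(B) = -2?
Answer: 32400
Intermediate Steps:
r(J) = 10/3 (r(J) = 5*((-2 - 2)/(-5 - 1)) = 5*(-4/(-6)) = 5*(-4*(-⅙)) = 5*(⅔) = 10/3)
(-30*r(8))*h(6) = (-30*10/3)*(-9*6²) = -(-900)*36 = -100*(-324) = 32400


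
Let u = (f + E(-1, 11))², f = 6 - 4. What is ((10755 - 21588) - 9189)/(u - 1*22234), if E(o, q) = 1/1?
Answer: 20022/22225 ≈ 0.90088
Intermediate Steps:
f = 2
E(o, q) = 1
u = 9 (u = (2 + 1)² = 3² = 9)
((10755 - 21588) - 9189)/(u - 1*22234) = ((10755 - 21588) - 9189)/(9 - 1*22234) = (-10833 - 9189)/(9 - 22234) = -20022/(-22225) = -20022*(-1/22225) = 20022/22225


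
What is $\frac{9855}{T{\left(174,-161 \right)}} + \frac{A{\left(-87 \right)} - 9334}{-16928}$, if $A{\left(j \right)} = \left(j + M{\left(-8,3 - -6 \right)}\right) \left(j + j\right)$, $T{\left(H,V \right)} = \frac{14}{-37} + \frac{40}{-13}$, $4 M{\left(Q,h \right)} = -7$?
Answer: $- \frac{26751062989}{9378112} \approx -2852.5$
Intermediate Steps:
$M{\left(Q,h \right)} = - \frac{7}{4}$ ($M{\left(Q,h \right)} = \frac{1}{4} \left(-7\right) = - \frac{7}{4}$)
$T{\left(H,V \right)} = - \frac{1662}{481}$ ($T{\left(H,V \right)} = 14 \left(- \frac{1}{37}\right) + 40 \left(- \frac{1}{13}\right) = - \frac{14}{37} - \frac{40}{13} = - \frac{1662}{481}$)
$A{\left(j \right)} = 2 j \left(- \frac{7}{4} + j\right)$ ($A{\left(j \right)} = \left(j - \frac{7}{4}\right) \left(j + j\right) = \left(- \frac{7}{4} + j\right) 2 j = 2 j \left(- \frac{7}{4} + j\right)$)
$\frac{9855}{T{\left(174,-161 \right)}} + \frac{A{\left(-87 \right)} - 9334}{-16928} = \frac{9855}{- \frac{1662}{481}} + \frac{\frac{1}{2} \left(-87\right) \left(-7 + 4 \left(-87\right)\right) - 9334}{-16928} = 9855 \left(- \frac{481}{1662}\right) + \left(\frac{1}{2} \left(-87\right) \left(-7 - 348\right) - 9334\right) \left(- \frac{1}{16928}\right) = - \frac{1580085}{554} + \left(\frac{1}{2} \left(-87\right) \left(-355\right) - 9334\right) \left(- \frac{1}{16928}\right) = - \frac{1580085}{554} + \left(\frac{30885}{2} - 9334\right) \left(- \frac{1}{16928}\right) = - \frac{1580085}{554} + \frac{12217}{2} \left(- \frac{1}{16928}\right) = - \frac{1580085}{554} - \frac{12217}{33856} = - \frac{26751062989}{9378112}$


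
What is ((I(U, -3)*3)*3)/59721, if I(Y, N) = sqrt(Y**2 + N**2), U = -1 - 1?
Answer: 3*sqrt(13)/19907 ≈ 0.00054336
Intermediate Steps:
U = -2
I(Y, N) = sqrt(N**2 + Y**2)
((I(U, -3)*3)*3)/59721 = ((sqrt((-3)**2 + (-2)**2)*3)*3)/59721 = ((sqrt(9 + 4)*3)*3)*(1/59721) = ((sqrt(13)*3)*3)*(1/59721) = ((3*sqrt(13))*3)*(1/59721) = (9*sqrt(13))*(1/59721) = 3*sqrt(13)/19907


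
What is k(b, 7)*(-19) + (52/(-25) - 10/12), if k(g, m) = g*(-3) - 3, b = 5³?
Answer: 1076863/150 ≈ 7179.1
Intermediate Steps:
b = 125
k(g, m) = -3 - 3*g (k(g, m) = -3*g - 3 = -3 - 3*g)
k(b, 7)*(-19) + (52/(-25) - 10/12) = (-3 - 3*125)*(-19) + (52/(-25) - 10/12) = (-3 - 375)*(-19) + (52*(-1/25) - 10*1/12) = -378*(-19) + (-52/25 - ⅚) = 7182 - 437/150 = 1076863/150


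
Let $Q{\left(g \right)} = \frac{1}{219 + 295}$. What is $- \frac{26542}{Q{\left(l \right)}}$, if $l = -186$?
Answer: $-13642588$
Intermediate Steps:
$Q{\left(g \right)} = \frac{1}{514}$
$- \frac{26542}{Q{\left(l \right)}} = - 26542 \frac{1}{\frac{1}{514}} = \left(-26542\right) 514 = -13642588$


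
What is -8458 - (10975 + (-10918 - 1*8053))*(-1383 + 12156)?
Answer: 86132450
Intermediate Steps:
-8458 - (10975 + (-10918 - 1*8053))*(-1383 + 12156) = -8458 - (10975 + (-10918 - 8053))*10773 = -8458 - (10975 - 18971)*10773 = -8458 - (-7996)*10773 = -8458 - 1*(-86140908) = -8458 + 86140908 = 86132450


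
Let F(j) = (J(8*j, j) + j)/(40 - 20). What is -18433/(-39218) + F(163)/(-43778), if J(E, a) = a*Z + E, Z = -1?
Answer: 2011007151/4292214010 ≈ 0.46852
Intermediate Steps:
J(E, a) = E - a (J(E, a) = a*(-1) + E = -a + E = E - a)
F(j) = 2*j/5 (F(j) = ((8*j - j) + j)/(40 - 20) = (7*j + j)/20 = (8*j)*(1/20) = 2*j/5)
-18433/(-39218) + F(163)/(-43778) = -18433/(-39218) + ((⅖)*163)/(-43778) = -18433*(-1/39218) + (326/5)*(-1/43778) = 18433/39218 - 163/109445 = 2011007151/4292214010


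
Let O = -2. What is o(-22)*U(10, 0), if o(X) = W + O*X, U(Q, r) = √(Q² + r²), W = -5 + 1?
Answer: 400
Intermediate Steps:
W = -4
o(X) = -4 - 2*X
o(-22)*U(10, 0) = (-4 - 2*(-22))*√(10² + 0²) = (-4 + 44)*√(100 + 0) = 40*√100 = 40*10 = 400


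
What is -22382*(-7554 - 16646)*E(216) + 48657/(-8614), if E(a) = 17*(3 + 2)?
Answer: 396586613187343/8614 ≈ 4.6040e+10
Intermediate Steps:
E(a) = 85 (E(a) = 17*5 = 85)
-22382*(-7554 - 16646)*E(216) + 48657/(-8614) = -22382/(1/(-7554 - 16646*85)) + 48657/(-8614) = -22382/((1/85)/(-24200)) + 48657*(-1/8614) = -22382/((-1/24200*1/85)) - 48657/8614 = -22382/(-1/2057000) - 48657/8614 = -22382*(-2057000) - 48657/8614 = 46039774000 - 48657/8614 = 396586613187343/8614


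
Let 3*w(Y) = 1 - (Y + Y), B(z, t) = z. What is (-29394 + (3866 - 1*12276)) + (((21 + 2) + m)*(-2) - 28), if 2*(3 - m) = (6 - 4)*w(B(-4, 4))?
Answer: -37878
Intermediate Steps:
w(Y) = 1/3 - 2*Y/3 (w(Y) = (1 - (Y + Y))/3 = (1 - 2*Y)/3 = 1/3 - 2*Y/3)
m = 0 (m = 3 - (6 - 4)*(1/3 - 2/3*(-4))/2 = 3 - (1/3 + 8/3) = 3 - 3 = 0)
(-29394 + (3866 - 1*12276)) + (((21 + 2) + m)*(-2) - 28) = (-29394 + (3866 - 1*12276)) + (((21 + 2) + 0)*(-2) - 28) = (-29394 + (3866 - 12276)) + ((23 + 0)*(-2) - 28) = (-29394 - 8410) + (23*(-2) - 28) = -37804 + (-46 - 28) = -37804 - 74 = -37878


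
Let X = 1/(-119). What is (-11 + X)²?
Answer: 1716100/14161 ≈ 121.18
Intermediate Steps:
X = -1/119 ≈ -0.0084034
(-11 + X)² = (-11 - 1/119)² = (-1310/119)² = 1716100/14161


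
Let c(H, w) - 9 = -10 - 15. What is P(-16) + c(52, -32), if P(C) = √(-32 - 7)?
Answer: -16 + I*√39 ≈ -16.0 + 6.245*I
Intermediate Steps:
P(C) = I*√39 (P(C) = √(-39) = I*√39)
c(H, w) = -16 (c(H, w) = 9 + (-10 - 15) = 9 - 25 = -16)
P(-16) + c(52, -32) = I*√39 - 16 = -16 + I*√39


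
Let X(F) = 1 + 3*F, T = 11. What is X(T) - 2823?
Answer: -2789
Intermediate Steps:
X(T) - 2823 = (1 + 3*11) - 2823 = (1 + 33) - 2823 = 34 - 2823 = -2789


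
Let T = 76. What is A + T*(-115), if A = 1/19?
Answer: -166059/19 ≈ -8740.0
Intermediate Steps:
A = 1/19 ≈ 0.052632
A + T*(-115) = 1/19 + 76*(-115) = 1/19 - 8740 = -166059/19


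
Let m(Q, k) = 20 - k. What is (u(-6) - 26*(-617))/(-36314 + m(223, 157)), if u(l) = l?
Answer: -16036/36451 ≈ -0.43993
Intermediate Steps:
(u(-6) - 26*(-617))/(-36314 + m(223, 157)) = (-6 - 26*(-617))/(-36314 + (20 - 1*157)) = (-6 + 16042)/(-36314 + (20 - 157)) = 16036/(-36314 - 137) = 16036/(-36451) = 16036*(-1/36451) = -16036/36451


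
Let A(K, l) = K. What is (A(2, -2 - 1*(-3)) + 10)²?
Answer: 144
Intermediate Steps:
(A(2, -2 - 1*(-3)) + 10)² = (2 + 10)² = 12² = 144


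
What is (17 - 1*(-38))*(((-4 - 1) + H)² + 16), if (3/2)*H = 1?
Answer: 17215/9 ≈ 1912.8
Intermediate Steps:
H = ⅔ (H = (⅔)*1 = ⅔ ≈ 0.66667)
(17 - 1*(-38))*(((-4 - 1) + H)² + 16) = (17 - 1*(-38))*(((-4 - 1) + ⅔)² + 16) = (17 + 38)*((-5 + ⅔)² + 16) = 55*((-13/3)² + 16) = 55*(169/9 + 16) = 55*(313/9) = 17215/9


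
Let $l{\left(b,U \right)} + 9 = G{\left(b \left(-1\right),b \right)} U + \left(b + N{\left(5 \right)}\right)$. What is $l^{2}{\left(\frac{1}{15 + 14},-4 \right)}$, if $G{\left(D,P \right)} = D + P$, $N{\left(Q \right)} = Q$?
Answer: $\frac{13225}{841} \approx 15.725$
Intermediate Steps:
$l{\left(b,U \right)} = -4 + b$ ($l{\left(b,U \right)} = -9 + \left(\left(b \left(-1\right) + b\right) U + \left(b + 5\right)\right) = -9 + \left(\left(- b + b\right) U + \left(5 + b\right)\right) = -9 + \left(0 U + \left(5 + b\right)\right) = -9 + \left(0 + \left(5 + b\right)\right) = -9 + \left(5 + b\right) = -4 + b$)
$l^{2}{\left(\frac{1}{15 + 14},-4 \right)} = \left(-4 + \frac{1}{15 + 14}\right)^{2} = \left(-4 + \frac{1}{29}\right)^{2} = \left(- \frac{115}{29}\right)^{2} = \frac{13225}{841}$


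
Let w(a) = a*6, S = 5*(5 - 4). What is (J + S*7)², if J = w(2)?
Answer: 2209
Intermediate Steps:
S = 5 (S = 5*1 = 5)
w(a) = 6*a
J = 12 (J = 6*2 = 12)
(J + S*7)² = (12 + 5*7)² = (12 + 35)² = 47² = 2209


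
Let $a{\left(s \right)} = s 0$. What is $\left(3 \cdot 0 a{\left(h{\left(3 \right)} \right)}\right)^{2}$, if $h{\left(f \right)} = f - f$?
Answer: $0$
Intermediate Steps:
$h{\left(f \right)} = 0$
$a{\left(s \right)} = 0$
$\left(3 \cdot 0 a{\left(h{\left(3 \right)} \right)}\right)^{2} = \left(3 \cdot 0 \cdot 0\right)^{2} = \left(0 \cdot 0\right)^{2} = 0^{2} = 0$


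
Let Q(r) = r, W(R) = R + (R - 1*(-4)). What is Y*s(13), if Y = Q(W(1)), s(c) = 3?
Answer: 18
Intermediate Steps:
W(R) = 4 + 2*R (W(R) = R + (R + 4) = R + (4 + R) = 4 + 2*R)
Y = 6 (Y = 4 + 2*1 = 4 + 2 = 6)
Y*s(13) = 6*3 = 18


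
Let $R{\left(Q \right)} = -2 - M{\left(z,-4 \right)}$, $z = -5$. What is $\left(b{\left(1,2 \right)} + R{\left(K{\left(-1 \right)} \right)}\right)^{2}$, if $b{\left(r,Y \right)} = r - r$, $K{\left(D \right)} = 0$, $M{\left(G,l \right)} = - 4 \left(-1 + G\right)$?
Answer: $676$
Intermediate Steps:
$M{\left(G,l \right)} = 4 - 4 G$
$b{\left(r,Y \right)} = 0$
$R{\left(Q \right)} = -26$ ($R{\left(Q \right)} = -2 - \left(4 - -20\right) = -2 - \left(4 + 20\right) = -2 - 24 = -26$)
$\left(b{\left(1,2 \right)} + R{\left(K{\left(-1 \right)} \right)}\right)^{2} = \left(0 - 26\right)^{2} = \left(-26\right)^{2} = 676$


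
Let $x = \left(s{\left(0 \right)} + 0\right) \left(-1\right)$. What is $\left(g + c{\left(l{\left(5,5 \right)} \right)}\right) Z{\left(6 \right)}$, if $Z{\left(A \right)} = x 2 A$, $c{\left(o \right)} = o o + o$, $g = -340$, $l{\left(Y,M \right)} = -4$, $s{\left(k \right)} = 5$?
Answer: $19680$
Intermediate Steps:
$c{\left(o \right)} = o + o^{2}$ ($c{\left(o \right)} = o^{2} + o = o + o^{2}$)
$x = -5$ ($x = \left(5 + 0\right) \left(-1\right) = 5 \left(-1\right) = -5$)
$Z{\left(A \right)} = - 10 A$ ($Z{\left(A \right)} = \left(-5\right) 2 A = - 10 A$)
$\left(g + c{\left(l{\left(5,5 \right)} \right)}\right) Z{\left(6 \right)} = \left(-340 - 4 \left(1 - 4\right)\right) \left(\left(-10\right) 6\right) = \left(-340 - -12\right) \left(-60\right) = \left(-340 + 12\right) \left(-60\right) = \left(-328\right) \left(-60\right) = 19680$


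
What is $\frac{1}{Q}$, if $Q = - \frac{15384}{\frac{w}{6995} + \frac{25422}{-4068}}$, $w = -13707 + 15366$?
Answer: $\frac{28513013}{72960312240} \approx 0.0003908$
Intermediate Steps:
$w = 1659$
$Q = \frac{72960312240}{28513013}$ ($Q = - \frac{15384}{\frac{1659}{6995} + \frac{25422}{-4068}} = - \frac{15384}{1659 \cdot \frac{1}{6995} + 25422 \left(- \frac{1}{4068}\right)} = - \frac{15384}{\frac{1659}{6995} - \frac{4237}{678}} = - \frac{15384}{- \frac{28513013}{4742610}} = \left(-15384\right) \left(- \frac{4742610}{28513013}\right) = \frac{72960312240}{28513013} \approx 2558.8$)
$\frac{1}{Q} = \frac{1}{\frac{72960312240}{28513013}} = \frac{28513013}{72960312240}$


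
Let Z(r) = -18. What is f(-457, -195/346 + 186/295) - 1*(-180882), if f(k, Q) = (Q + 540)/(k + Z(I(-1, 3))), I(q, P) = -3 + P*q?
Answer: 8769692101869/48483250 ≈ 1.8088e+5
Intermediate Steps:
f(k, Q) = (540 + Q)/(-18 + k) (f(k, Q) = (Q + 540)/(k - 18) = (540 + Q)/(-18 + k))
f(-457, -195/346 + 186/295) - 1*(-180882) = (540 + (-195/346 + 186/295))/(-18 - 457) - 1*(-180882) = (540 + (-195*1/346 + 186*(1/295)))/(-475) + 180882 = -(540 + (-195/346 + 186/295))/475 + 180882 = -(540 + 6831/102070)/475 + 180882 = -1/475*55124631/102070 + 180882 = -55124631/48483250 + 180882 = 8769692101869/48483250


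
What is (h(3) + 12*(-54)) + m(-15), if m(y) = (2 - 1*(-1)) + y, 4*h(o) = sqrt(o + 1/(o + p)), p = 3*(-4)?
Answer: -660 + sqrt(26)/12 ≈ -659.58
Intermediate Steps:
p = -12
h(o) = sqrt(o + 1/(-12 + o))/4 (h(o) = sqrt(o + 1/(o - 12))/4 = sqrt(o + 1/(-12 + o))/4)
m(y) = 3 + y (m(y) = (2 + 1) + y = 3 + y)
(h(3) + 12*(-54)) + m(-15) = (sqrt((1 + 3*(-12 + 3))/(-12 + 3))/4 + 12*(-54)) + (3 - 15) = (sqrt((1 + 3*(-9))/(-9))/4 - 648) - 12 = (sqrt(-(1 - 27)/9)/4 - 648) - 12 = (sqrt(-1/9*(-26))/4 - 648) - 12 = (sqrt(26/9)/4 - 648) - 12 = ((sqrt(26)/3)/4 - 648) - 12 = (sqrt(26)/12 - 648) - 12 = (-648 + sqrt(26)/12) - 12 = -660 + sqrt(26)/12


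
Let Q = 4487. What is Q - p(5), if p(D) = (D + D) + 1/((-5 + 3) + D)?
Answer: 13430/3 ≈ 4476.7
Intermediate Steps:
p(D) = 1/(-2 + D) + 2*D (p(D) = 2*D + 1/(-2 + D) = 1/(-2 + D) + 2*D)
Q - p(5) = 4487 - (1 - 4*5 + 2*5²)/(-2 + 5) = 4487 - (1 - 20 + 2*25)/3 = 4487 - (1 - 20 + 50)/3 = 4487 - 31/3 = 13430/3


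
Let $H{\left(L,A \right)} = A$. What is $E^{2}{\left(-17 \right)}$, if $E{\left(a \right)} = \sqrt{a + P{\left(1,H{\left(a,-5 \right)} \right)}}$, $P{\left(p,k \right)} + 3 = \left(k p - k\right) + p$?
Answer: $-19$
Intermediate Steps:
$P{\left(p,k \right)} = -3 + p - k + k p$ ($P{\left(p,k \right)} = -3 + \left(\left(k p - k\right) + p\right) = -3 + \left(\left(- k + k p\right) + p\right) = -3 + \left(p - k + k p\right) = -3 + p - k + k p$)
$E{\left(a \right)} = \sqrt{-2 + a}$ ($E{\left(a \right)} = \sqrt{a - 2} = \sqrt{-2 + a}$)
$E^{2}{\left(-17 \right)} = \left(\sqrt{-2 - 17}\right)^{2} = \left(\sqrt{-19}\right)^{2} = \left(i \sqrt{19}\right)^{2} = -19$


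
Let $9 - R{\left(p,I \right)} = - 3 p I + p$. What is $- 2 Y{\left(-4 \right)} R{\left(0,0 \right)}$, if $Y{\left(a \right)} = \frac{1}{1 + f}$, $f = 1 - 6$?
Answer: $\frac{9}{2} \approx 4.5$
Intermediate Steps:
$f = -5$ ($f = 1 - 6 = -5$)
$R{\left(p,I \right)} = 9 - p + 3 I p$ ($R{\left(p,I \right)} = 9 - \left(- 3 p I + p\right) = 9 - \left(- 3 I p + p\right) = 9 - \left(p - 3 I p\right) = 9 + \left(- p + 3 I p\right) = 9 - p + 3 I p$)
$Y{\left(a \right)} = - \frac{1}{4}$ ($Y{\left(a \right)} = \frac{1}{1 - 5} = \frac{1}{-4} = - \frac{1}{4}$)
$- 2 Y{\left(-4 \right)} R{\left(0,0 \right)} = \left(-2\right) \left(- \frac{1}{4}\right) \left(9 - 0 + 3 \cdot 0 \cdot 0\right) = \frac{9 + 0 + 0}{2} = \frac{1}{2} \cdot 9 = \frac{9}{2}$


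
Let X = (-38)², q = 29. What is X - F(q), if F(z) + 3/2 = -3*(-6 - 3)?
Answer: 2837/2 ≈ 1418.5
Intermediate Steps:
X = 1444
F(z) = 51/2 (F(z) = -3/2 - 3*(-6 - 3) = -3/2 - 3*(-9) = -3/2 + 27 = 51/2)
X - F(q) = 1444 - 1*51/2 = 1444 - 51/2 = 2837/2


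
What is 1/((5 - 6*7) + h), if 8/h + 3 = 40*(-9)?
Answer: -363/13439 ≈ -0.027011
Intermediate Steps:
h = -8/363 (h = 8/(-3 + 40*(-9)) = 8/(-3 - 360) = 8/(-363) = 8*(-1/363) = -8/363 ≈ -0.022039)
1/((5 - 6*7) + h) = 1/((5 - 6*7) - 8/363) = 1/((5 - 42) - 8/363) = 1/(-37 - 8/363) = 1/(-13439/363) = -363/13439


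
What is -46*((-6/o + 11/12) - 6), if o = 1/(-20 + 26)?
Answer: 11339/6 ≈ 1889.8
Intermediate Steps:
o = 1/6 ≈ 0.16667
-46*((-6/o + 11/12) - 6) = -46*((-6/1/6 + 11/12) - 6) = -46*((-6*6 + 11*(1/12)) - 6) = -46*((-36 + 11/12) - 6) = -46*(-421/12 - 6) = -46*(-493/12) = 11339/6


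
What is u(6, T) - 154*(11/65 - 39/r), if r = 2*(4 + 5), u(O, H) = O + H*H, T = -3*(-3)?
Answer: 76948/195 ≈ 394.60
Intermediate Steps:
T = 9
u(O, H) = O + H²
r = 18 (r = 2*9 = 18)
u(6, T) - 154*(11/65 - 39/r) = (6 + 9²) - 154*(11/65 - 39/18) = (6 + 81) - 154*(11*(1/65) - 39*1/18) = 87 - 154*(11/65 - 13/6) = 87 - 154*(-779/390) = 87 + 59983/195 = 76948/195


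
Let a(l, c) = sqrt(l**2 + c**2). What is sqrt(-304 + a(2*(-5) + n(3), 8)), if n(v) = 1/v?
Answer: sqrt(-2736 + 3*sqrt(1417))/3 ≈ 17.072*I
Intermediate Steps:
a(l, c) = sqrt(c**2 + l**2)
sqrt(-304 + a(2*(-5) + n(3), 8)) = sqrt(-304 + sqrt(8**2 + (2*(-5) + 1/3)**2)) = sqrt(-304 + sqrt(64 + (-10 + 1/3)**2)) = sqrt(-304 + sqrt(64 + (-29/3)**2)) = sqrt(-304 + sqrt(64 + 841/9)) = sqrt(-304 + sqrt(1417/9)) = sqrt(-304 + sqrt(1417)/3)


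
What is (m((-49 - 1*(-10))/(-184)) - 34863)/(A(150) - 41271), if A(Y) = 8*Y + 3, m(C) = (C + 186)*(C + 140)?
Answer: 98790197/452180736 ≈ 0.21848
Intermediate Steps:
m(C) = (140 + C)*(186 + C) (m(C) = (186 + C)*(140 + C) = (140 + C)*(186 + C))
A(Y) = 3 + 8*Y
(m((-49 - 1*(-10))/(-184)) - 34863)/(A(150) - 41271) = ((26040 + ((-49 - 1*(-10))/(-184))**2 + 326*((-49 - 1*(-10))/(-184))) - 34863)/((3 + 8*150) - 41271) = ((26040 + ((-49 + 10)*(-1/184))**2 + 326*((-49 + 10)*(-1/184))) - 34863)/((3 + 1200) - 41271) = ((26040 + (-39*(-1/184))**2 + 326*(-39*(-1/184))) - 34863)/(1203 - 41271) = ((26040 + (39/184)**2 + 326*(39/184)) - 34863)/(-40068) = ((26040 + 1521/33856 + 6357/92) - 34863)*(-1/40068) = (883951137/33856 - 34863)*(-1/40068) = -296370591/33856*(-1/40068) = 98790197/452180736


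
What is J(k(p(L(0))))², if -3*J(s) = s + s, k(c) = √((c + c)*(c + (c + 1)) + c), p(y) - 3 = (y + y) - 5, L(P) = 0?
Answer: 40/9 ≈ 4.4444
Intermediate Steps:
p(y) = -2 + 2*y (p(y) = 3 + ((y + y) - 5) = 3 + (2*y - 5) = 3 + (-5 + 2*y) = -2 + 2*y)
k(c) = √(c + 2*c*(1 + 2*c)) (k(c) = √((2*c)*(c + (1 + c)) + c) = √((2*c)*(1 + 2*c) + c) = √(2*c*(1 + 2*c) + c) = √(c + 2*c*(1 + 2*c)))
J(s) = -2*s/3 (J(s) = -(s + s)/3 = -2*s/3)
J(k(p(L(0))))² = (-2*√2*√(-3 - 4*(-2 + 2*0))/3)² = (-2*√2*√(-3 - 4*(-2 + 0))/3)² = (-2*√10/3)² = 40/9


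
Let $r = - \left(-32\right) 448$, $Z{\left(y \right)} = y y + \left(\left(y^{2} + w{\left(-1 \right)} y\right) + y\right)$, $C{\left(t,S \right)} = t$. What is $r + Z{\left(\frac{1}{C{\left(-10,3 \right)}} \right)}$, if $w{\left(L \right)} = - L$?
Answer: $\frac{716791}{50} \approx 14336.0$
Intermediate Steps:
$Z{\left(y \right)} = 2 y + 2 y^{2}$ ($Z{\left(y \right)} = y y + \left(\left(y^{2} + \left(-1\right) \left(-1\right) y\right) + y\right) = y^{2} + \left(\left(y^{2} + 1 y\right) + y\right) = y^{2} + \left(\left(y^{2} + y\right) + y\right) = y^{2} + \left(\left(y + y^{2}\right) + y\right) = y^{2} + \left(y^{2} + 2 y\right) = 2 y + 2 y^{2}$)
$r = 14336$ ($r = \left(-1\right) \left(-14336\right) = 14336$)
$r + Z{\left(\frac{1}{C{\left(-10,3 \right)}} \right)} = 14336 + \frac{2 \left(1 + \frac{1}{-10}\right)}{-10} = 14336 + 2 \left(- \frac{1}{10}\right) \left(1 - \frac{1}{10}\right) = 14336 + 2 \left(- \frac{1}{10}\right) \frac{9}{10} = 14336 - \frac{9}{50} = \frac{716791}{50}$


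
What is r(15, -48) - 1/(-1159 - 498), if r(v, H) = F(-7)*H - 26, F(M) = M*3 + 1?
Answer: 1547639/1657 ≈ 934.00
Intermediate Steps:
F(M) = 1 + 3*M (F(M) = 3*M + 1 = 1 + 3*M)
r(v, H) = -26 - 20*H (r(v, H) = (1 + 3*(-7))*H - 26 = (1 - 21)*H - 26 = -20*H - 26 = -26 - 20*H)
r(15, -48) - 1/(-1159 - 498) = (-26 - 20*(-48)) - 1/(-1159 - 498) = (-26 + 960) - 1/(-1657) = 934 - 1*(-1/1657) = 934 + 1/1657 = 1547639/1657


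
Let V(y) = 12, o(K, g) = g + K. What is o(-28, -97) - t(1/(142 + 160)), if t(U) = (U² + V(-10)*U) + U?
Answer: -11404427/91204 ≈ -125.04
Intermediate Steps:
o(K, g) = K + g
t(U) = U² + 13*U (t(U) = (U² + 12*U) + U = U² + 13*U)
o(-28, -97) - t(1/(142 + 160)) = (-28 - 97) - (13 + 1/(142 + 160))/(142 + 160) = -125 - (13 + 1/302)/302 = -125 - 3927/(302*302) = -125 - 1*3927/91204 = -125 - 3927/91204 = -11404427/91204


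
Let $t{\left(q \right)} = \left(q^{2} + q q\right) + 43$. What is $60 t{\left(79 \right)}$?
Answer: $751500$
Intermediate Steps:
$t{\left(q \right)} = 43 + 2 q^{2}$ ($t{\left(q \right)} = \left(q^{2} + q^{2}\right) + 43 = 2 q^{2} + 43 = 43 + 2 q^{2}$)
$60 t{\left(79 \right)} = 60 \left(43 + 2 \cdot 79^{2}\right) = 60 \left(43 + 2 \cdot 6241\right) = 60 \left(43 + 12482\right) = 60 \cdot 12525 = 751500$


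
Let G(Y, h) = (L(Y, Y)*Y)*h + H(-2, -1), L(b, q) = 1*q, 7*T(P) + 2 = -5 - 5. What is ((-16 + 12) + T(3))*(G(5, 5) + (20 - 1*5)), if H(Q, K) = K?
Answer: -5560/7 ≈ -794.29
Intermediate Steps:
T(P) = -12/7 (T(P) = -2/7 + (-5 - 5)/7 = -2/7 + (⅐)*(-10) = -2/7 - 10/7 = -12/7)
L(b, q) = q
G(Y, h) = -1 + h*Y² (G(Y, h) = (Y*Y)*h - 1 = Y²*h - 1 = h*Y² - 1 = -1 + h*Y²)
((-16 + 12) + T(3))*(G(5, 5) + (20 - 1*5)) = ((-16 + 12) - 12/7)*((-1 + 5*5²) + (20 - 1*5)) = (-4 - 12/7)*((-1 + 5*25) + (20 - 5)) = -40*((-1 + 125) + 15)/7 = -40*(124 + 15)/7 = -40/7*139 = -5560/7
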